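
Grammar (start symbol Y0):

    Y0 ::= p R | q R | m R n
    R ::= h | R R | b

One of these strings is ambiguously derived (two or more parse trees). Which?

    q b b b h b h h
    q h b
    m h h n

q b b b h b h h: 132 trees
q h b: 1 tree
m h h n: 1 tree

q b b b h b h h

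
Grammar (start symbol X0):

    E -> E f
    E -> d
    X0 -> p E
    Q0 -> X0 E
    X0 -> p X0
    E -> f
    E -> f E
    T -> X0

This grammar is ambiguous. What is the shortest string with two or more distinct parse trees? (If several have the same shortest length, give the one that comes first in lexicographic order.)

p f f

length 2: no string has ≥2 trees
length 3: p f f has 2 parse trees

Two derivations of p f f:
  X0 ⇒ p E ⇒ p E f ⇒ p f f
  X0 ⇒ p E ⇒ p f E ⇒ p f f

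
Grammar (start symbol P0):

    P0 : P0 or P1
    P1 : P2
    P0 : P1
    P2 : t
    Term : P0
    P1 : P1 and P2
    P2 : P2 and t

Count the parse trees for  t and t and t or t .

4

Parse trees for t and t and t or t:
  [P0 [P0 [P1 [P2 [P2 [P2 t] and t] and t]]] or [P1 [P2 t]]]
  [P0 [P0 [P1 [P1 [P2 t]] and [P2 [P2 t] and t]]] or [P1 [P2 t]]]
  [P0 [P0 [P1 [P1 [P2 [P2 t] and t]] and [P2 t]]] or [P1 [P2 t]]]
  [P0 [P0 [P1 [P1 [P1 [P2 t]] and [P2 t]] and [P2 t]]] or [P1 [P2 t]]]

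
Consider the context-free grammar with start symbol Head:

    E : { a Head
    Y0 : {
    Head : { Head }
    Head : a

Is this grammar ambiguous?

Only Head is reachable from Head; ignoring the rest: L(Head) is { openⁿ atom closeⁿ : n ≥ 0 }. The bracket depth fixes n, and the derivation is forced at every step.

Unambiguous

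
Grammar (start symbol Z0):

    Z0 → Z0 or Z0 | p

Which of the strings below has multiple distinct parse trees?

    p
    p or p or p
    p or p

p or p or p

p: 1 tree
p or p or p: 2 trees
p or p: 1 tree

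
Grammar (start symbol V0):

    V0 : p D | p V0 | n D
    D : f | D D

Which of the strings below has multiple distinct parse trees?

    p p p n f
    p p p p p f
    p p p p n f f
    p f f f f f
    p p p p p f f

p p p n f: 1 tree
p p p p p f: 1 tree
p p p p n f f: 1 tree
p f f f f f: 14 trees
p p p p p f f: 1 tree

p f f f f f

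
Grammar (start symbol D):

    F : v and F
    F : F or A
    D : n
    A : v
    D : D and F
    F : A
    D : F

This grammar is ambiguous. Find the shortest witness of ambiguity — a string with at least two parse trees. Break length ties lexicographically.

length 1: no string has ≥2 trees
length 3: v and v has 2 parse trees

Two derivations of v and v:
  D ⇒ D and F ⇒ F and F ⇒ A and F ⇒ v and F ⇒ v and A ⇒ v and v
  D ⇒ F ⇒ v and F ⇒ v and A ⇒ v and v

v and v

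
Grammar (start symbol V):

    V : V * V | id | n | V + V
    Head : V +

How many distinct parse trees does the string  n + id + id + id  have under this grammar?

Parse trees for n + id + id + id:
  [V [V n] + [V [V id] + [V [V id] + [V id]]]]
  [V [V n] + [V [V [V id] + [V id]] + [V id]]]
  [V [V [V n] + [V id]] + [V [V id] + [V id]]]
  [V [V [V n] + [V [V id] + [V id]]] + [V id]]
  [V [V [V [V n] + [V id]] + [V id]] + [V id]]

5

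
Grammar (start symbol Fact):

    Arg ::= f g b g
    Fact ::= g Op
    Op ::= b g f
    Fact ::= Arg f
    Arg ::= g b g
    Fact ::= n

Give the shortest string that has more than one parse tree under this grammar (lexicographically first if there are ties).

length 1: no string has ≥2 trees
length 4: g b g f has 2 parse trees

Two derivations of g b g f:
  Fact ⇒ g Op ⇒ g b g f
  Fact ⇒ Arg f ⇒ g b g f

g b g f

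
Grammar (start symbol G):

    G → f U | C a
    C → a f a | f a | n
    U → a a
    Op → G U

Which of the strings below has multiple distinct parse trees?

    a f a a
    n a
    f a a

a f a a: 1 tree
n a: 1 tree
f a a: 2 trees

f a a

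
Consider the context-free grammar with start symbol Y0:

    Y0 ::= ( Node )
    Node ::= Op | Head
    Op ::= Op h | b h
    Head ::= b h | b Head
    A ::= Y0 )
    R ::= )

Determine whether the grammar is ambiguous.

Ambiguous

Witness: ( b h )

Derivation 1: Y0 ⇒ ( Node ) ⇒ ( Op ) ⇒ ( b h )
Derivation 2: Y0 ⇒ ( Node ) ⇒ ( Head ) ⇒ ( b h )

Two distinct leftmost derivations for the same string.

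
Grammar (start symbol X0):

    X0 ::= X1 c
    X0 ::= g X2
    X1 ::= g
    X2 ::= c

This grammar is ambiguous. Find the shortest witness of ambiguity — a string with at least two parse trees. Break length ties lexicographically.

length 2: g c has 2 parse trees

Two derivations of g c:
  X0 ⇒ X1 c ⇒ g c
  X0 ⇒ g X2 ⇒ g c

g c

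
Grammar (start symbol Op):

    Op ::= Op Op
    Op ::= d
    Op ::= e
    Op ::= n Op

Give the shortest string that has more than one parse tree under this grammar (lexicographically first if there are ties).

d d d

length 1: no string has ≥2 trees
length 2: no string has ≥2 trees
length 3: d d d has 2 parse trees

Two derivations of d d d:
  Op ⇒ Op Op ⇒ Op Op Op ⇒ d Op Op ⇒ d d Op ⇒ d d d
  Op ⇒ Op Op ⇒ d Op ⇒ d Op Op ⇒ d d Op ⇒ d d d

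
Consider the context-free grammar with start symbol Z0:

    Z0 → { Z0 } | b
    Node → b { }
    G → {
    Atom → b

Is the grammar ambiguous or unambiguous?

Only Z0 is reachable from Z0; ignoring the rest: L(Z0) is { openⁿ atom closeⁿ : n ≥ 0 }. The bracket depth fixes n, and the derivation is forced at every step.

Unambiguous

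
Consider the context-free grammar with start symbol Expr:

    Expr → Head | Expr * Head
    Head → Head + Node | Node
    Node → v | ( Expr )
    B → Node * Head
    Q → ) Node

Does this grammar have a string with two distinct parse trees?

Unambiguous

(B, Q are unreachable from Expr, so their rules don't affect L(Expr).) The grammar is stratified — Expr handles '*' (left-recursive), Head handles '+', Node atoms. Each operator has a fixed associativity and precedence level, so every string has one parse.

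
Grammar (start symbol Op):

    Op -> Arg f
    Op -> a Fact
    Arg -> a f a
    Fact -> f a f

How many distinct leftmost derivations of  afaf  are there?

Parse trees for afaf:
  [Op [Arg a f a] f]
  [Op a [Fact f a f]]

2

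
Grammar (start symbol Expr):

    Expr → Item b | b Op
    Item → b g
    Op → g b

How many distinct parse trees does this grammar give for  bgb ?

2

Parse trees for bgb:
  [Expr [Item b g] b]
  [Expr b [Op g b]]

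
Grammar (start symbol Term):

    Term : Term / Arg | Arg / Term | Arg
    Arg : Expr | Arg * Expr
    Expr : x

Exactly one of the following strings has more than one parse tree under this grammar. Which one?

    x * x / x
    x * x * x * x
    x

x * x / x

x * x / x: 2 trees
x * x * x * x: 1 tree
x: 1 tree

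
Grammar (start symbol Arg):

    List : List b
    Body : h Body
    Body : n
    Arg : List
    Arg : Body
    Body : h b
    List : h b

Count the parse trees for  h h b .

Parse trees for h h b:
  [Arg [Body h [Body h b]]]

1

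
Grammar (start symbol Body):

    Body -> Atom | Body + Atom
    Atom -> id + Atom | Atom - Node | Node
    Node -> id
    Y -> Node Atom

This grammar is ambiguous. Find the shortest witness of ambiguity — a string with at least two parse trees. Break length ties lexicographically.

id + id

length 1: no string has ≥2 trees
length 3: id + id has 2 parse trees

Two derivations of id + id:
  Body ⇒ Atom ⇒ id + Atom ⇒ id + Node ⇒ id + id
  Body ⇒ Body + Atom ⇒ Atom + Atom ⇒ Node + Atom ⇒ id + Atom ⇒ id + Node ⇒ id + id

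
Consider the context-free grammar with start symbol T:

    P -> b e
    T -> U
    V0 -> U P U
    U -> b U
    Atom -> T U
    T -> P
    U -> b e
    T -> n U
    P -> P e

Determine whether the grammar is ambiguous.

Ambiguous

Witness: b e

Derivation 1: T ⇒ U ⇒ b e
Derivation 2: T ⇒ P ⇒ b e

Two distinct leftmost derivations for the same string.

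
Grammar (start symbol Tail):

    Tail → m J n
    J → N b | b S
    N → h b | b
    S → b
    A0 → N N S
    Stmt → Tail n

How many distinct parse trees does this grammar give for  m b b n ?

2

Parse trees for m b b n:
  [Tail m [J [N b] b] n]
  [Tail m [J b [S b]] n]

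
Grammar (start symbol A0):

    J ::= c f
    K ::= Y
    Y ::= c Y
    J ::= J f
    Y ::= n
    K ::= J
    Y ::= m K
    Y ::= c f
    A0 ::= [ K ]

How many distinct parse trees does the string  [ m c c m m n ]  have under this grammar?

1

Parse trees for [ m c c m m n ]:
  [A0 [ [K [Y m [K [Y c [Y c [Y m [K [Y m [K [Y n]]]]]]]]]] ]]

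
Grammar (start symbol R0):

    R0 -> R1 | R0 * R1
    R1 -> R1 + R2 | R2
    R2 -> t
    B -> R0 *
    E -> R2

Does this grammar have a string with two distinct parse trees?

Only R0, R1, R2 are reachable from R0; ignoring the rest: R0 → R0 * R1 | R1  ;  R1 → R1 + R2 | R2  — a left-associative chain with R2 at the bottom. Each string factors uniquely by precedence.

Unambiguous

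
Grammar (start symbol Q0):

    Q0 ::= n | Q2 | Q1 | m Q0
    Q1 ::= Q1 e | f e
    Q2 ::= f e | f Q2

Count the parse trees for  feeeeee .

1

Parse trees for feeeeee:
  [Q0 [Q1 [Q1 [Q1 [Q1 [Q1 [Q1 f e] e] e] e] e] e]]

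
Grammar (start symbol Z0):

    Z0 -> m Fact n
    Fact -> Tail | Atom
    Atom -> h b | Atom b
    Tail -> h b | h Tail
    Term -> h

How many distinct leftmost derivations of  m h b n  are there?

Parse trees for m h b n:
  [Z0 m [Fact [Tail h b]] n]
  [Z0 m [Fact [Atom h b]] n]

2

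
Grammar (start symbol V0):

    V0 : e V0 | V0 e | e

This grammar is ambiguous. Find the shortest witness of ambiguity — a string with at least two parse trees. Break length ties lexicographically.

length 1: no string has ≥2 trees
length 2: e e has 2 parse trees

Two derivations of e e:
  V0 ⇒ e V0 ⇒ e e
  V0 ⇒ V0 e ⇒ e e

e e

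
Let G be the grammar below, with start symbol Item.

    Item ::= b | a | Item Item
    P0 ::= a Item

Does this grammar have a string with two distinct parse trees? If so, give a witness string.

Witness: a a a

Derivation 1: Item ⇒ Item Item ⇒ a Item ⇒ a Item Item ⇒ a a Item ⇒ a a a
Derivation 2: Item ⇒ Item Item ⇒ Item Item Item ⇒ a Item Item ⇒ a a Item ⇒ a a a

Two distinct leftmost derivations for the same string.

Ambiguous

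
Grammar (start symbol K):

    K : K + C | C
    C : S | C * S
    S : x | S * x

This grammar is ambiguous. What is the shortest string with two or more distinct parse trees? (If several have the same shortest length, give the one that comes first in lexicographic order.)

x * x

length 1: no string has ≥2 trees
length 3: x * x has 2 parse trees

Two derivations of x * x:
  K ⇒ C ⇒ S ⇒ S * x ⇒ x * x
  K ⇒ C ⇒ C * S ⇒ S * S ⇒ x * S ⇒ x * x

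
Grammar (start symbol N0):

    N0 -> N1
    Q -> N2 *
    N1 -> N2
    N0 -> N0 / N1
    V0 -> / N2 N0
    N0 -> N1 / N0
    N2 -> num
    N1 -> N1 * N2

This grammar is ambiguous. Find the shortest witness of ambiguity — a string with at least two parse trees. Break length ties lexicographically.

num / num

length 1: no string has ≥2 trees
length 3: num / num has 2 parse trees

Two derivations of num / num:
  N0 ⇒ N0 / N1 ⇒ N1 / N1 ⇒ N2 / N1 ⇒ num / N1 ⇒ num / N2 ⇒ num / num
  N0 ⇒ N1 / N0 ⇒ N2 / N0 ⇒ num / N0 ⇒ num / N1 ⇒ num / N2 ⇒ num / num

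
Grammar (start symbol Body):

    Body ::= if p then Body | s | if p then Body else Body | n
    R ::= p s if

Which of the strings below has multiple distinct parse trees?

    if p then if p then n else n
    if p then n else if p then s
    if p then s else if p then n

if p then if p then n else n

if p then if p then n else n: 2 trees
if p then n else if p then s: 1 tree
if p then s else if p then n: 1 tree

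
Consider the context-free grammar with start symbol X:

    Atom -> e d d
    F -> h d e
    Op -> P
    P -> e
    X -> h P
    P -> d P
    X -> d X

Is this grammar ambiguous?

Unambiguous

(Op, F, Atom are unreachable from X, so their rules don't affect L(X).) The reachable rules are right-linear with at most one rule per (nonterminal, next-terminal) pair. Each input token forces the next rule, so parsing is deterministic.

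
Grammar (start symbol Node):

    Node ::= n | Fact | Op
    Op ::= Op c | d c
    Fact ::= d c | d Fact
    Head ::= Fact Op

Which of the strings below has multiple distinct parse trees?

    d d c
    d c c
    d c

d d c: 1 tree
d c c: 1 tree
d c: 2 trees

d c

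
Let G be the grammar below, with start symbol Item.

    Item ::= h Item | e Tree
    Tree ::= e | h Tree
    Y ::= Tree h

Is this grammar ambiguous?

Unambiguous

Only Item, Tree are reachable from Item; ignoring the rest: Each reachable nonterminal has at most one production per leading terminal, and all productions are right-linear; the derivation is determined token-by-token.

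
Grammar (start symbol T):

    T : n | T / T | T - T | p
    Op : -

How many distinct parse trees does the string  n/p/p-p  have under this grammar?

5

Parse trees for n/p/p-p:
  [T [T n] / [T [T p] / [T [T p] - [T p]]]]
  [T [T n] / [T [T [T p] / [T p]] - [T p]]]
  [T [T [T n] / [T p]] / [T [T p] - [T p]]]
  [T [T [T n] / [T [T p] / [T p]]] - [T p]]
  [T [T [T [T n] / [T p]] / [T p]] - [T p]]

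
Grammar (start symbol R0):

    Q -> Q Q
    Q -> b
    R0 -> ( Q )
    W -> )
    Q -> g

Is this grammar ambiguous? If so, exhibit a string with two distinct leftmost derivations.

Witness: ( b b b )

Derivation 1: R0 ⇒ ( Q ) ⇒ ( Q Q ) ⇒ ( Q Q Q ) ⇒ ( b Q Q ) ⇒ ( b b Q ) ⇒ ( b b b )
Derivation 2: R0 ⇒ ( Q ) ⇒ ( Q Q ) ⇒ ( b Q ) ⇒ ( b Q Q ) ⇒ ( b b Q ) ⇒ ( b b b )

Two distinct leftmost derivations for the same string.

Ambiguous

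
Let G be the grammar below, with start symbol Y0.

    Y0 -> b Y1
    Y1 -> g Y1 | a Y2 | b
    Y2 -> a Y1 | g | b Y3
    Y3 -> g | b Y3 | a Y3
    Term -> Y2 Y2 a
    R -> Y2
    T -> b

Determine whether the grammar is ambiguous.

Unambiguous

(Term, R, T are unreachable from Y0, so their rules don't affect L(Y0).) Restricted to the reachable nonterminals, every rule has the form A → t or A → t B, and no two rules for the same A share a first terminal. The grammar encodes a DFA — one run per string.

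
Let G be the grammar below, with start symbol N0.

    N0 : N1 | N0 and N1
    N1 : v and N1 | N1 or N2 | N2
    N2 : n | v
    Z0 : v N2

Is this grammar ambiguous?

Ambiguous

Witness: v and n

Derivation 1: N0 ⇒ N1 ⇒ v and N1 ⇒ v and N2 ⇒ v and n
Derivation 2: N0 ⇒ N0 and N1 ⇒ N1 and N1 ⇒ N2 and N1 ⇒ v and N1 ⇒ v and N2 ⇒ v and n

Two distinct leftmost derivations for the same string.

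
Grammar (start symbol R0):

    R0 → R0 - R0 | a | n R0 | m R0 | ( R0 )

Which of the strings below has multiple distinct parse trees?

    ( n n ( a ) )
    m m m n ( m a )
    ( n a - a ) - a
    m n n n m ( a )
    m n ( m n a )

( n n ( a ) ): 1 tree
m m m n ( m a ): 1 tree
( n a - a ) - a: 2 trees
m n n n m ( a ): 1 tree
m n ( m n a ): 1 tree

( n a - a ) - a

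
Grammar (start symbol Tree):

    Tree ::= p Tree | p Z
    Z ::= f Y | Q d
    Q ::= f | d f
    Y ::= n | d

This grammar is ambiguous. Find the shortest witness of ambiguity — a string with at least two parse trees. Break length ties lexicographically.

length 3: p f d has 2 parse trees

Two derivations of p f d:
  Tree ⇒ p Z ⇒ p f Y ⇒ p f d
  Tree ⇒ p Z ⇒ p Q d ⇒ p f d

p f d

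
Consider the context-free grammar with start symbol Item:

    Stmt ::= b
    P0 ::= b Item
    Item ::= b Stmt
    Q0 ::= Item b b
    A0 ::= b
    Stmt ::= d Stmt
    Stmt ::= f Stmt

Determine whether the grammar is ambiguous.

(A0, P0, Q0 are unreachable from Item, so their rules don't affect L(Item).) Each reachable nonterminal has at most one production per leading terminal, and all productions are right-linear; the derivation is determined token-by-token.

Unambiguous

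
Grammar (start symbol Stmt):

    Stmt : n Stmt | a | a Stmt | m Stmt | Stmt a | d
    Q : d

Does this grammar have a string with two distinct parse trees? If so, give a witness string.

Ambiguous

Witness: a a

Derivation 1: Stmt ⇒ a Stmt ⇒ a a
Derivation 2: Stmt ⇒ Stmt a ⇒ a a

Two distinct leftmost derivations for the same string.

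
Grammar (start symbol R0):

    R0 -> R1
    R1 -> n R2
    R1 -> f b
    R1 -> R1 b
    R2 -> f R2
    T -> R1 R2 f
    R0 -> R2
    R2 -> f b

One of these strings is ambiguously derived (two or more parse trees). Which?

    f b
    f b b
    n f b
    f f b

f b

f b: 2 trees
f b b: 1 tree
n f b: 1 tree
f f b: 1 tree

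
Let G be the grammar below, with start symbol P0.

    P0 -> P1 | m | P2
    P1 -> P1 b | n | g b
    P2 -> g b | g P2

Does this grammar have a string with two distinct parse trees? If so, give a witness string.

Ambiguous

Witness: g b

Derivation 1: P0 ⇒ P1 ⇒ g b
Derivation 2: P0 ⇒ P2 ⇒ g b

Two distinct leftmost derivations for the same string.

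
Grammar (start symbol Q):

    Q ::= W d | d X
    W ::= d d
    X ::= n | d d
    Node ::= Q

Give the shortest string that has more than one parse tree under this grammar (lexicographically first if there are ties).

d d d

length 2: no string has ≥2 trees
length 3: d d d has 2 parse trees

Two derivations of d d d:
  Q ⇒ W d ⇒ d d d
  Q ⇒ d X ⇒ d d d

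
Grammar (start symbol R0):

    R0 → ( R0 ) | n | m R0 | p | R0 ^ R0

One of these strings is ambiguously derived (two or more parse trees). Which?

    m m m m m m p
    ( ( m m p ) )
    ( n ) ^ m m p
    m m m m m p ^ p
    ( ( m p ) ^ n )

m m m m m p ^ p

m m m m m m p: 1 tree
( ( m m p ) ): 1 tree
( n ) ^ m m p: 1 tree
m m m m m p ^ p: 6 trees
( ( m p ) ^ n ): 1 tree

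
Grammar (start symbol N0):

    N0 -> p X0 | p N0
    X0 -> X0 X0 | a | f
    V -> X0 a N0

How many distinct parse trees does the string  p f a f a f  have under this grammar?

Parse trees for p f a f a f (showing first 6 of 14):
  [N0 p [X0 [X0 f] [X0 [X0 a] [X0 [X0 f] [X0 [X0 a] [X0 f]]]]]]
  [N0 p [X0 [X0 f] [X0 [X0 a] [X0 [X0 [X0 f] [X0 a]] [X0 f]]]]]
  [N0 p [X0 [X0 f] [X0 [X0 [X0 a] [X0 f]] [X0 [X0 a] [X0 f]]]]]
  [N0 p [X0 [X0 f] [X0 [X0 [X0 a] [X0 [X0 f] [X0 a]]] [X0 f]]]]
  [N0 p [X0 [X0 f] [X0 [X0 [X0 [X0 a] [X0 f]] [X0 a]] [X0 f]]]]
  [N0 p [X0 [X0 [X0 f] [X0 a]] [X0 [X0 f] [X0 [X0 a] [X0 f]]]]]

14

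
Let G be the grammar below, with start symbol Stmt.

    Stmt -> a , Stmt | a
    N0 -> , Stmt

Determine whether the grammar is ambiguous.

Only Stmt is reachable from Stmt; ignoring the rest: Right-recursive list with a separator: after each atom, whether the separator follows determines the rule. One parse per string.

Unambiguous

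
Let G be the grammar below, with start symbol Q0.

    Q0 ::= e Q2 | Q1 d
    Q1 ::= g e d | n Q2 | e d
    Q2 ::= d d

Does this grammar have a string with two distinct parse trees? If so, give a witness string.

Ambiguous

Witness: e d d

Derivation 1: Q0 ⇒ e Q2 ⇒ e d d
Derivation 2: Q0 ⇒ Q1 d ⇒ e d d

Two distinct leftmost derivations for the same string.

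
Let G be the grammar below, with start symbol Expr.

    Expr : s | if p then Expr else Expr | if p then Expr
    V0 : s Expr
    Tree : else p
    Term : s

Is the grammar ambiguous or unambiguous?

Witness: if p then if p then s else s

Derivation 1: Expr ⇒ if p then Expr else Expr ⇒ if p then if p then Expr else Expr ⇒ if p then if p then s else Expr ⇒ if p then if p then s else s
Derivation 2: Expr ⇒ if p then Expr ⇒ if p then if p then Expr else Expr ⇒ if p then if p then s else Expr ⇒ if p then if p then s else s

Two distinct leftmost derivations for the same string.

Ambiguous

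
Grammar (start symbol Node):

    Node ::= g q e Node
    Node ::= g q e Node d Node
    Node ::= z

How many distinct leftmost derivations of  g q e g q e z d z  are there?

2

Parse trees for g q e g q e z d z:
  [Node g q e [Node g q e [Node z] d [Node z]]]
  [Node g q e [Node g q e [Node z]] d [Node z]]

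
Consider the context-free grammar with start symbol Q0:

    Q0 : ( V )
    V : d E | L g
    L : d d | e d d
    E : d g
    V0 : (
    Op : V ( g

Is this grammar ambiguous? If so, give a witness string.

Witness: ( d d g )

Derivation 1: Q0 ⇒ ( V ) ⇒ ( d E ) ⇒ ( d d g )
Derivation 2: Q0 ⇒ ( V ) ⇒ ( L g ) ⇒ ( d d g )

Two distinct leftmost derivations for the same string.

Ambiguous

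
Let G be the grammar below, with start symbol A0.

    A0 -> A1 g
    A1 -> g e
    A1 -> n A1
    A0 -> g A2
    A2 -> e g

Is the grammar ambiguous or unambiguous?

Witness: g e g

Derivation 1: A0 ⇒ A1 g ⇒ g e g
Derivation 2: A0 ⇒ g A2 ⇒ g e g

Two distinct leftmost derivations for the same string.

Ambiguous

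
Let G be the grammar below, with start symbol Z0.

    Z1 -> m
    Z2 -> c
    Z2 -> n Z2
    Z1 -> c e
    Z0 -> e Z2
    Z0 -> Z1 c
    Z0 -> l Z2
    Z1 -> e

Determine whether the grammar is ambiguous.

Ambiguous

Witness: e c

Derivation 1: Z0 ⇒ e Z2 ⇒ e c
Derivation 2: Z0 ⇒ Z1 c ⇒ e c

Two distinct leftmost derivations for the same string.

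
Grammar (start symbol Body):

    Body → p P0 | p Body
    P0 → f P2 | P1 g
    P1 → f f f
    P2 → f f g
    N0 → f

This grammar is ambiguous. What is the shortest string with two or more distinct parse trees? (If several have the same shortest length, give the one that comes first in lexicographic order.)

p f f f g

length 5: p f f f g has 2 parse trees

Two derivations of p f f f g:
  Body ⇒ p P0 ⇒ p f P2 ⇒ p f f f g
  Body ⇒ p P0 ⇒ p P1 g ⇒ p f f f g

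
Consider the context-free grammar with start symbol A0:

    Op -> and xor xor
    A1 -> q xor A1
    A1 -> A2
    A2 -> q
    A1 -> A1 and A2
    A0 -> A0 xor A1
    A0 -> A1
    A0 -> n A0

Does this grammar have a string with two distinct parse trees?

Ambiguous

Witness: q xor q

Derivation 1: A0 ⇒ A0 xor A1 ⇒ A1 xor A1 ⇒ A2 xor A1 ⇒ q xor A1 ⇒ q xor A2 ⇒ q xor q
Derivation 2: A0 ⇒ A1 ⇒ q xor A1 ⇒ q xor A2 ⇒ q xor q

Two distinct leftmost derivations for the same string.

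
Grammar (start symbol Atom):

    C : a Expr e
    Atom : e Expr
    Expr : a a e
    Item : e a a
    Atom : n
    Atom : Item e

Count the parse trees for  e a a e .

2

Parse trees for e a a e:
  [Atom e [Expr a a e]]
  [Atom [Item e a a] e]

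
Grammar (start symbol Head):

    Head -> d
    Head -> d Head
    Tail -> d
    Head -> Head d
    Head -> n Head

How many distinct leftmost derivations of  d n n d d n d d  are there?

8

Parse trees for d n n d d n d d:
  [Head d [Head [Head n [Head n [Head d [Head d [Head n [Head d]]]]]] d]]
  [Head d [Head n [Head [Head n [Head d [Head d [Head n [Head d]]]]] d]]]
  [Head d [Head n [Head n [Head d [Head d [Head [Head n [Head d]] d]]]]]]
  [Head d [Head n [Head n [Head d [Head d [Head n [Head d [Head d]]]]]]]]
  [Head d [Head n [Head n [Head d [Head d [Head n [Head [Head d] d]]]]]]]
  [Head d [Head n [Head n [Head d [Head [Head d [Head n [Head d]]] d]]]]]
  [Head d [Head n [Head n [Head [Head d [Head d [Head n [Head d]]]] d]]]]
  [Head [Head d [Head n [Head n [Head d [Head d [Head n [Head d]]]]]]] d]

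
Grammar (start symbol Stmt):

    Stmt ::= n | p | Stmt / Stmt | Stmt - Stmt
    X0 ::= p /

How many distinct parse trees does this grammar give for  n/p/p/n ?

5

Parse trees for n/p/p/n:
  [Stmt [Stmt n] / [Stmt [Stmt p] / [Stmt [Stmt p] / [Stmt n]]]]
  [Stmt [Stmt n] / [Stmt [Stmt [Stmt p] / [Stmt p]] / [Stmt n]]]
  [Stmt [Stmt [Stmt n] / [Stmt p]] / [Stmt [Stmt p] / [Stmt n]]]
  [Stmt [Stmt [Stmt n] / [Stmt [Stmt p] / [Stmt p]]] / [Stmt n]]
  [Stmt [Stmt [Stmt [Stmt n] / [Stmt p]] / [Stmt p]] / [Stmt n]]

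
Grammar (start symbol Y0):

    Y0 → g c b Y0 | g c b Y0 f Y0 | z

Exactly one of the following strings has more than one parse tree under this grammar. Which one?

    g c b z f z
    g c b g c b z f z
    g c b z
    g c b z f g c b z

g c b g c b z f z

g c b z f z: 1 tree
g c b g c b z f z: 2 trees
g c b z: 1 tree
g c b z f g c b z: 1 tree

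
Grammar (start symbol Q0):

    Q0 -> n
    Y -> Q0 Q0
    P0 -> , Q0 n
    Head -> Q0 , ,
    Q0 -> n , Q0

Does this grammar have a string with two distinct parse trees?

(Y, Head, P0 are unreachable from Q0, so their rules don't affect L(Q0).) Right-recursive list with a separator: after each atom, whether the separator follows determines the rule. One parse per string.

Unambiguous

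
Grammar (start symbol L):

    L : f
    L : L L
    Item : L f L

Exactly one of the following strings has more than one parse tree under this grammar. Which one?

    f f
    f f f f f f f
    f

f f f f f f f

f f: 1 tree
f f f f f f f: 132 trees
f: 1 tree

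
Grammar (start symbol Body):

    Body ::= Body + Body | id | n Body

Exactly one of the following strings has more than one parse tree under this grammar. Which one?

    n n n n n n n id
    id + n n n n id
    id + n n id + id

n n n n n n n id: 1 tree
id + n n n n id: 1 tree
id + n n id + id: 4 trees

id + n n id + id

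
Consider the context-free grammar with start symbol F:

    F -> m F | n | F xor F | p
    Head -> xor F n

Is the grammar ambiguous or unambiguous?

Witness: m n xor n

Derivation 1: F ⇒ m F ⇒ m F xor F ⇒ m n xor F ⇒ m n xor n
Derivation 2: F ⇒ F xor F ⇒ m F xor F ⇒ m n xor F ⇒ m n xor n

Two distinct leftmost derivations for the same string.

Ambiguous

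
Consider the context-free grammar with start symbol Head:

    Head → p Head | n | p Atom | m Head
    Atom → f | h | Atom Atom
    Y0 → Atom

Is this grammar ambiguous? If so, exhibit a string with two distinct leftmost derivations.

Ambiguous

Witness: p f f f

Derivation 1: Head ⇒ p Atom ⇒ p Atom Atom ⇒ p f Atom ⇒ p f Atom Atom ⇒ p f f Atom ⇒ p f f f
Derivation 2: Head ⇒ p Atom ⇒ p Atom Atom ⇒ p Atom Atom Atom ⇒ p f Atom Atom ⇒ p f f Atom ⇒ p f f f

Two distinct leftmost derivations for the same string.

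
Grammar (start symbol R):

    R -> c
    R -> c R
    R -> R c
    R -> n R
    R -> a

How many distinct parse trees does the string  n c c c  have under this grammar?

7

Parse trees for n c c c:
  [R [R [R n [R c]] c] c]
  [R [R n [R c [R c]]] c]
  [R [R n [R [R c] c]] c]
  [R n [R c [R c [R c]]]]
  [R n [R c [R [R c] c]]]
  [R n [R [R c [R c]] c]]
  [R n [R [R [R c] c] c]]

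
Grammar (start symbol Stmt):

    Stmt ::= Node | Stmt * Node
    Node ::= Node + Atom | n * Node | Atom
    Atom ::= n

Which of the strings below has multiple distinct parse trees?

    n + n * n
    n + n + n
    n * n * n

n + n * n: 1 tree
n + n + n: 1 tree
n * n * n: 4 trees

n * n * n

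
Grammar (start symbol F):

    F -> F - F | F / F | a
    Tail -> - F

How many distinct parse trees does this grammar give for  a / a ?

1

Parse trees for a / a:
  [F [F a] / [F a]]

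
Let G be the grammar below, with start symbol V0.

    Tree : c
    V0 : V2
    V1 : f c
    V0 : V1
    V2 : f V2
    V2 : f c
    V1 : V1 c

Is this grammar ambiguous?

Ambiguous

Witness: f c

Derivation 1: V0 ⇒ V2 ⇒ f c
Derivation 2: V0 ⇒ V1 ⇒ f c

Two distinct leftmost derivations for the same string.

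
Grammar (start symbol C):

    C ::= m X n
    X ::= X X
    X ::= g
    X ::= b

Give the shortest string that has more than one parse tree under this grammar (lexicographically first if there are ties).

length 3: no string has ≥2 trees
length 4: no string has ≥2 trees
length 5: m b b b n has 2 parse trees

Two derivations of m b b b n:
  C ⇒ m X n ⇒ m X X n ⇒ m X X X n ⇒ m b X X n ⇒ m b b X n ⇒ m b b b n
  C ⇒ m X n ⇒ m X X n ⇒ m b X n ⇒ m b X X n ⇒ m b b X n ⇒ m b b b n

m b b b n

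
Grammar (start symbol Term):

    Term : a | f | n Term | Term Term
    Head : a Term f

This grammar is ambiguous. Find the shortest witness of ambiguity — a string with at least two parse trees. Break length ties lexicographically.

length 1: no string has ≥2 trees
length 2: no string has ≥2 trees
length 3: a a a has 2 parse trees

Two derivations of a a a:
  Term ⇒ Term Term ⇒ a Term ⇒ a Term Term ⇒ a a Term ⇒ a a a
  Term ⇒ Term Term ⇒ Term Term Term ⇒ a Term Term ⇒ a a Term ⇒ a a a

a a a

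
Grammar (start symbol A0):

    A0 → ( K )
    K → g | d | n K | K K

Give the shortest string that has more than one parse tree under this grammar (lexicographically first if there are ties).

length 3: no string has ≥2 trees
length 4: no string has ≥2 trees
length 5: ( d d d ) has 2 parse trees

Two derivations of ( d d d ):
  A0 ⇒ ( K ) ⇒ ( K K ) ⇒ ( d K ) ⇒ ( d K K ) ⇒ ( d d K ) ⇒ ( d d d )
  A0 ⇒ ( K ) ⇒ ( K K ) ⇒ ( K K K ) ⇒ ( d K K ) ⇒ ( d d K ) ⇒ ( d d d )

( d d d )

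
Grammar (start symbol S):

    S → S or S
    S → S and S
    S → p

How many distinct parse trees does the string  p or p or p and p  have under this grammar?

5

Parse trees for p or p or p and p:
  [S [S p] or [S [S p] or [S [S p] and [S p]]]]
  [S [S p] or [S [S [S p] or [S p]] and [S p]]]
  [S [S [S p] or [S p]] or [S [S p] and [S p]]]
  [S [S [S p] or [S [S p] or [S p]]] and [S p]]
  [S [S [S [S p] or [S p]] or [S p]] and [S p]]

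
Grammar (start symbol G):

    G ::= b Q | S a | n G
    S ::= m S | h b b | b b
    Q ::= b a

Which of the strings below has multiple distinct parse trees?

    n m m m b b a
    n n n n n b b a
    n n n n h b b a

n n n n n b b a

n m m m b b a: 1 tree
n n n n n b b a: 2 trees
n n n n h b b a: 1 tree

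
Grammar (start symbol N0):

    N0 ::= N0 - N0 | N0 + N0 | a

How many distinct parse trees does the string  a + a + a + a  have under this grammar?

5

Parse trees for a + a + a + a:
  [N0 [N0 a] + [N0 [N0 a] + [N0 [N0 a] + [N0 a]]]]
  [N0 [N0 a] + [N0 [N0 [N0 a] + [N0 a]] + [N0 a]]]
  [N0 [N0 [N0 a] + [N0 a]] + [N0 [N0 a] + [N0 a]]]
  [N0 [N0 [N0 a] + [N0 [N0 a] + [N0 a]]] + [N0 a]]
  [N0 [N0 [N0 [N0 a] + [N0 a]] + [N0 a]] + [N0 a]]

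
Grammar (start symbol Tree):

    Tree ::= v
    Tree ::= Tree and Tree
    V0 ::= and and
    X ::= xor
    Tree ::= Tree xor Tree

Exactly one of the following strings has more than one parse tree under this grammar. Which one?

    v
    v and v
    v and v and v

v: 1 tree
v and v: 1 tree
v and v and v: 2 trees

v and v and v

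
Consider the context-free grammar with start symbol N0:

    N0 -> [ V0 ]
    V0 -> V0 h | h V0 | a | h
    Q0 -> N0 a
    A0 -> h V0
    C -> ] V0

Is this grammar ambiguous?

Witness: [ h h ]

Derivation 1: N0 ⇒ [ V0 ] ⇒ [ V0 h ] ⇒ [ h h ]
Derivation 2: N0 ⇒ [ V0 ] ⇒ [ h V0 ] ⇒ [ h h ]

Two distinct leftmost derivations for the same string.

Ambiguous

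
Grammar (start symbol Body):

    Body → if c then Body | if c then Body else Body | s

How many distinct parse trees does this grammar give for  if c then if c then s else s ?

Parse trees for if c then if c then s else s:
  [Body if c then [Body if c then [Body s] else [Body s]]]
  [Body if c then [Body if c then [Body s]] else [Body s]]

2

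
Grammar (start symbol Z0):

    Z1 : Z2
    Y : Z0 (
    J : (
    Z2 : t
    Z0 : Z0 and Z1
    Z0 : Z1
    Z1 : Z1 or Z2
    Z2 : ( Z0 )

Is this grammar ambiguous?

(J, Y are unreachable from Z0, so their rules don't affect L(Z0).) This is a standard precedence ladder (Z0 over Z1 over Z2), with each level left-recursive on its own operator ('and' at Z0, 'or' at Z1). That structure is LR(1), hence unambiguous.

Unambiguous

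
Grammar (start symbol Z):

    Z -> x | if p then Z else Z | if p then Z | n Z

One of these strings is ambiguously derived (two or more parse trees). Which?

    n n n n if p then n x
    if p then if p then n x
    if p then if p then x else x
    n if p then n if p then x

n n n n if p then n x: 1 tree
if p then if p then n x: 1 tree
if p then if p then x else x: 2 trees
n if p then n if p then x: 1 tree

if p then if p then x else x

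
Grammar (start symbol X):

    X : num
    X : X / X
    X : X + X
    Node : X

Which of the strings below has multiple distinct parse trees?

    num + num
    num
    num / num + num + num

num + num: 1 tree
num: 1 tree
num / num + num + num: 5 trees

num / num + num + num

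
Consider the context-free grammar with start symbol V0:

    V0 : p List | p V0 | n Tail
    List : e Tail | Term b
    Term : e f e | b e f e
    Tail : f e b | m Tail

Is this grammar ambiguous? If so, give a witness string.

Ambiguous

Witness: p e f e b

Derivation 1: V0 ⇒ p List ⇒ p e Tail ⇒ p e f e b
Derivation 2: V0 ⇒ p List ⇒ p Term b ⇒ p e f e b

Two distinct leftmost derivations for the same string.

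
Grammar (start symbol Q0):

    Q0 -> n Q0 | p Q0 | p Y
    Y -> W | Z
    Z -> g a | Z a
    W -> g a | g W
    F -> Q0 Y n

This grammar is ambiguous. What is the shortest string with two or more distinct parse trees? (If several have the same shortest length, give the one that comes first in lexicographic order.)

p g a

length 3: p g a has 2 parse trees

Two derivations of p g a:
  Q0 ⇒ p Y ⇒ p W ⇒ p g a
  Q0 ⇒ p Y ⇒ p Z ⇒ p g a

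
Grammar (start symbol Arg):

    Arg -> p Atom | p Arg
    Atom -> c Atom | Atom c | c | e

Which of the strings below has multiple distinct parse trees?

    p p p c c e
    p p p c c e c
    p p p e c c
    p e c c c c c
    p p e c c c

p p p c c e: 1 tree
p p p c c e c: 3 trees
p p p e c c: 1 tree
p e c c c c c: 1 tree
p p e c c c: 1 tree

p p p c c e c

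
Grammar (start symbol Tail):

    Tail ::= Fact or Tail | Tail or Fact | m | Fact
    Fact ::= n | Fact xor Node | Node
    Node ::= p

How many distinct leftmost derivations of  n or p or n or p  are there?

Parse trees for n or p or n or p:
  [Tail [Fact n] or [Tail [Fact [Node p]] or [Tail [Fact n] or [Tail [Fact [Node p]]]]]]
  [Tail [Fact n] or [Tail [Fact [Node p]] or [Tail [Tail [Fact n]] or [Fact [Node p]]]]]
  [Tail [Fact n] or [Tail [Tail [Fact [Node p]] or [Tail [Fact n]]] or [Fact [Node p]]]]
  [Tail [Fact n] or [Tail [Tail [Tail [Fact [Node p]]] or [Fact n]] or [Fact [Node p]]]]
  [Tail [Tail [Fact n] or [Tail [Fact [Node p]] or [Tail [Fact n]]]] or [Fact [Node p]]]
  [Tail [Tail [Fact n] or [Tail [Tail [Fact [Node p]]] or [Fact n]]] or [Fact [Node p]]]
  [Tail [Tail [Tail [Fact n] or [Tail [Fact [Node p]]]] or [Fact n]] or [Fact [Node p]]]
  [Tail [Tail [Tail [Tail [Fact n]] or [Fact [Node p]]] or [Fact n]] or [Fact [Node p]]]

8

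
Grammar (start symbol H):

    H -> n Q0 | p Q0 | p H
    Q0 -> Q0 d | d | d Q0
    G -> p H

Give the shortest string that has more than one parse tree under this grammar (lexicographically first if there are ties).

n d d

length 2: no string has ≥2 trees
length 3: n d d has 2 parse trees

Two derivations of n d d:
  H ⇒ n Q0 ⇒ n Q0 d ⇒ n d d
  H ⇒ n Q0 ⇒ n d Q0 ⇒ n d d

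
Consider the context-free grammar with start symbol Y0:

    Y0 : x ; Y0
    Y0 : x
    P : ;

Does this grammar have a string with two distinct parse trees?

(P is unreachable from Y0, so its rules don't affect L(Y0).) Right-recursive list with a separator: after each atom, whether the separator follows determines the rule. One parse per string.

Unambiguous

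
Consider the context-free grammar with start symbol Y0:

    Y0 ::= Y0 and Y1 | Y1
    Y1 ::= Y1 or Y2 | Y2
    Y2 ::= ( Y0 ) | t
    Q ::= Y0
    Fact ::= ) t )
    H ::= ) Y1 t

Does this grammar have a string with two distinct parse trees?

(Q, Fact, H are unreachable from Y0, so their rules don't affect L(Y0).) This is a standard precedence ladder (Y0 over Y1 over Y2), with each level left-recursive on its own operator ('and' at Y0, 'or' at Y1). That structure is LR(1), hence unambiguous.

Unambiguous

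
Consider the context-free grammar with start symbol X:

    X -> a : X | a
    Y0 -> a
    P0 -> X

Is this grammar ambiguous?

Unambiguous

Only X is reachable from X; ignoring the rest: Right-recursive list with a separator: after each atom, whether the separator follows determines the rule. One parse per string.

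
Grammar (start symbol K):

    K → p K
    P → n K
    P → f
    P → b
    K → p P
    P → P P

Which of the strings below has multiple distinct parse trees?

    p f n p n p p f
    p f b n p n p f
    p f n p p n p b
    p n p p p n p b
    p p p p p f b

p f b n p n p f

p f n p n p p f: 1 tree
p f b n p n p f: 2 trees
p f n p p n p b: 1 tree
p n p p p n p b: 1 tree
p p p p p f b: 1 tree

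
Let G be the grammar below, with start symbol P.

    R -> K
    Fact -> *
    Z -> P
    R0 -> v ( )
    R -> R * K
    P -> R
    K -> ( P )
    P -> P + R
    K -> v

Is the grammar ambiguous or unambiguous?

Only P, R, K are reachable from P; ignoring the rest: This is a standard precedence ladder (P over R over K), with each level left-recursive on its own operator ('+' at P, '*' at R). That structure is LR(1), hence unambiguous.

Unambiguous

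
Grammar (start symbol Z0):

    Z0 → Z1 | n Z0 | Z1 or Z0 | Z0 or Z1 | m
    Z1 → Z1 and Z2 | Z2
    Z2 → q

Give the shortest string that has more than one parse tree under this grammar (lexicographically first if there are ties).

length 1: no string has ≥2 trees
length 2: no string has ≥2 trees
length 3: q or q has 2 parse trees

Two derivations of q or q:
  Z0 ⇒ Z1 or Z0 ⇒ Z2 or Z0 ⇒ q or Z0 ⇒ q or Z1 ⇒ q or Z2 ⇒ q or q
  Z0 ⇒ Z0 or Z1 ⇒ Z1 or Z1 ⇒ Z2 or Z1 ⇒ q or Z1 ⇒ q or Z2 ⇒ q or q

q or q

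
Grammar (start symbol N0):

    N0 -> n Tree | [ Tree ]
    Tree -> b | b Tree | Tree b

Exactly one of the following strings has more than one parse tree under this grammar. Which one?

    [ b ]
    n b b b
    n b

[ b ]: 1 tree
n b b b: 4 trees
n b: 1 tree

n b b b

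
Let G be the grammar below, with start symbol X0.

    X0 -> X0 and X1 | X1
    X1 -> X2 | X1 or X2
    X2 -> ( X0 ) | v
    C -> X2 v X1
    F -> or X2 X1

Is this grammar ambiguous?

(C, F are unreachable from X0, so their rules don't affect L(X0).) The grammar is stratified — X0 handles 'and' (left-recursive), X1 handles 'or', X2 atoms. Each operator has a fixed associativity and precedence level, so every string has one parse.

Unambiguous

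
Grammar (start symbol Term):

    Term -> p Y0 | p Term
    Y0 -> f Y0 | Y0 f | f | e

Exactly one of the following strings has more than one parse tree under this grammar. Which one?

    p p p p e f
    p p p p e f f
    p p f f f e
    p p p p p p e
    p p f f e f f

p p p p e f: 1 tree
p p p p e f f: 1 tree
p p f f f e: 1 tree
p p p p p p e: 1 tree
p p f f e f f: 6 trees

p p f f e f f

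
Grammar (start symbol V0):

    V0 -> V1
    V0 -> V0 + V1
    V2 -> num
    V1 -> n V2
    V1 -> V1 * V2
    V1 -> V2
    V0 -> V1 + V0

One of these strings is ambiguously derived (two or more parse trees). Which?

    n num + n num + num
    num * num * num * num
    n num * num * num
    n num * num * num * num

n num + n num + num: 4 trees
num * num * num * num: 1 tree
n num * num * num: 1 tree
n num * num * num * num: 1 tree

n num + n num + num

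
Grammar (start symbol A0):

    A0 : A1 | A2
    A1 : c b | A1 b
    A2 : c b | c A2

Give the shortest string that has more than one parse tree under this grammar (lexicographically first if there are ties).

c b

length 2: c b has 2 parse trees

Two derivations of c b:
  A0 ⇒ A1 ⇒ c b
  A0 ⇒ A2 ⇒ c b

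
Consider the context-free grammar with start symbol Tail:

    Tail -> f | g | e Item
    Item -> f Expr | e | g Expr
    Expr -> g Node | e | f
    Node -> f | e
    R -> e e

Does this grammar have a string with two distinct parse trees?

Unambiguous

Only Tail, Item, Expr, Node are reachable from Tail; ignoring the rest: Each reachable nonterminal has at most one production per leading terminal, and all productions are right-linear; the derivation is determined token-by-token.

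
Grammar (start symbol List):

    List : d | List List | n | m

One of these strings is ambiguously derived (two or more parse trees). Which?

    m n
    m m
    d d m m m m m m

m n: 1 tree
m m: 1 tree
d d m m m m m m: 429 trees

d d m m m m m m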